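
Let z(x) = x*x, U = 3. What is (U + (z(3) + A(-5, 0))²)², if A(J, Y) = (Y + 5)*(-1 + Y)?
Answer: 361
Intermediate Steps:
z(x) = x²
A(J, Y) = (-1 + Y)*(5 + Y) (A(J, Y) = (5 + Y)*(-1 + Y) = (-1 + Y)*(5 + Y))
(U + (z(3) + A(-5, 0))²)² = (3 + (3² + (-5 + 0² + 4*0))²)² = (3 + (9 + (-5 + 0 + 0))²)² = (3 + (9 - 5)²)² = (3 + 4²)² = (3 + 16)² = 19² = 361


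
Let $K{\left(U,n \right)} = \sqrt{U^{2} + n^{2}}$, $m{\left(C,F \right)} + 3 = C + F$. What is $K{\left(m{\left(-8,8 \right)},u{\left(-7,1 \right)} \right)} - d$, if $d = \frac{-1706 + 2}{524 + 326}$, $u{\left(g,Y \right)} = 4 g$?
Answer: $\frac{852}{425} + \sqrt{793} \approx 30.165$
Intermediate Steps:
$m{\left(C,F \right)} = -3 + C + F$ ($m{\left(C,F \right)} = -3 + \left(C + F\right) = -3 + C + F$)
$d = - \frac{852}{425}$ ($d = - \frac{1704}{850} = \left(-1704\right) \frac{1}{850} = - \frac{852}{425} \approx -2.0047$)
$K{\left(m{\left(-8,8 \right)},u{\left(-7,1 \right)} \right)} - d = \sqrt{\left(-3 - 8 + 8\right)^{2} + \left(4 \left(-7\right)\right)^{2}} - - \frac{852}{425} = \sqrt{\left(-3\right)^{2} + \left(-28\right)^{2}} + \frac{852}{425} = \sqrt{9 + 784} + \frac{852}{425} = \sqrt{793} + \frac{852}{425} = \frac{852}{425} + \sqrt{793}$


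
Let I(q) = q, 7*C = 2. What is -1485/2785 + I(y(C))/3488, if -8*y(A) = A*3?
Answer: -29007879/54398848 ≈ -0.53324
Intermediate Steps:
C = 2/7 (C = (⅐)*2 = 2/7 ≈ 0.28571)
y(A) = -3*A/8 (y(A) = -A*3/8 = -3*A/8)
-1485/2785 + I(y(C))/3488 = -1485/2785 - 3/8*2/7/3488 = -1485*1/2785 - 3/28*1/3488 = -297/557 - 3/97664 = -29007879/54398848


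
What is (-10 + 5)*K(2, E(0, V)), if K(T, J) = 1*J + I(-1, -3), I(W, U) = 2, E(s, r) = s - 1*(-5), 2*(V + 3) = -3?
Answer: -35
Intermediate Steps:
V = -9/2 (V = -3 + (1/2)*(-3) = -3 - 3/2 = -9/2 ≈ -4.5000)
E(s, r) = 5 + s (E(s, r) = s + 5 = 5 + s)
K(T, J) = 2 + J (K(T, J) = 1*J + 2 = J + 2 = 2 + J)
(-10 + 5)*K(2, E(0, V)) = (-10 + 5)*(2 + (5 + 0)) = -5*(2 + 5) = -5*7 = -35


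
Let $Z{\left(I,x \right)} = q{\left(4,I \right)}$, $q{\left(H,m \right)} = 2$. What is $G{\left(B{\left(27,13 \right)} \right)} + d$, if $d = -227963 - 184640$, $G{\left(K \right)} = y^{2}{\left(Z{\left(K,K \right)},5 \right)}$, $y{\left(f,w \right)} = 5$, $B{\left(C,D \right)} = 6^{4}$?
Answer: $-412578$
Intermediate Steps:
$B{\left(C,D \right)} = 1296$
$Z{\left(I,x \right)} = 2$
$G{\left(K \right)} = 25$ ($G{\left(K \right)} = 5^{2} = 25$)
$d = -412603$
$G{\left(B{\left(27,13 \right)} \right)} + d = 25 - 412603 = -412578$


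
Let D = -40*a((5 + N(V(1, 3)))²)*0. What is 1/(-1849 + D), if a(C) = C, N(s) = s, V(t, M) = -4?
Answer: -1/1849 ≈ -0.00054083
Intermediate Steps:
D = 0 (D = -40*(5 - 4)²*0 = -40*1²*0 = -40*1*0 = -40*0 = 0)
1/(-1849 + D) = 1/(-1849 + 0) = 1/(-1849) = -1/1849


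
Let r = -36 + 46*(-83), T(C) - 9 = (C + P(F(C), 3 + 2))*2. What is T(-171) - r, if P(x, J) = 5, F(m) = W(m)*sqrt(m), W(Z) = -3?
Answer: 3531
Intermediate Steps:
F(m) = -3*sqrt(m)
T(C) = 19 + 2*C (T(C) = 9 + (C + 5)*2 = 9 + (5 + C)*2 = 9 + (10 + 2*C) = 19 + 2*C)
r = -3854 (r = -36 - 3818 = -3854)
T(-171) - r = (19 + 2*(-171)) - 1*(-3854) = (19 - 342) + 3854 = -323 + 3854 = 3531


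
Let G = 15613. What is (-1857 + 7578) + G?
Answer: 21334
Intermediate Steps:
(-1857 + 7578) + G = (-1857 + 7578) + 15613 = 5721 + 15613 = 21334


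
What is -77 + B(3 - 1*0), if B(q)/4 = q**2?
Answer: -41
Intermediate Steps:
B(q) = 4*q**2
-77 + B(3 - 1*0) = -77 + 4*(3 - 1*0)**2 = -77 + 4*(3 + 0)**2 = -77 + 4*3**2 = -77 + 4*9 = -77 + 36 = -41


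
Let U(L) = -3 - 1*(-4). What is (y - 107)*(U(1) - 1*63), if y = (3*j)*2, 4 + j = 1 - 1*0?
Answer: 7750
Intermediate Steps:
j = -3 (j = -4 + (1 - 1*0) = -4 + (1 + 0) = -4 + 1 = -3)
U(L) = 1 (U(L) = -3 + 4 = 1)
y = -18 (y = (3*(-3))*2 = -9*2 = -18)
(y - 107)*(U(1) - 1*63) = (-18 - 107)*(1 - 1*63) = -125*(1 - 63) = -125*(-62) = 7750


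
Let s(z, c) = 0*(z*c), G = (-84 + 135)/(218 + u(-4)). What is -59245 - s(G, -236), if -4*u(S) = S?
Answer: -59245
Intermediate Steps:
u(S) = -S/4
G = 17/73 (G = (-84 + 135)/(218 - ¼*(-4)) = 51/(218 + 1) = 51/219 = 51*(1/219) = 17/73 ≈ 0.23288)
s(z, c) = 0 (s(z, c) = 0*(c*z) = 0)
-59245 - s(G, -236) = -59245 - 1*0 = -59245 + 0 = -59245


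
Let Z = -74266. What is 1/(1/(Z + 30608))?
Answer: -43658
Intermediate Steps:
1/(1/(Z + 30608)) = 1/(1/(-74266 + 30608)) = 1/(1/(-43658)) = 1/(-1/43658) = -43658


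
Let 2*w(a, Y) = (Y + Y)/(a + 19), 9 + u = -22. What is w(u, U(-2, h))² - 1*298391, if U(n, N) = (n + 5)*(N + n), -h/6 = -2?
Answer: -1193539/4 ≈ -2.9839e+5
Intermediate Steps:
h = 12 (h = -6*(-2) = 12)
U(n, N) = (5 + n)*(N + n)
u = -31 (u = -9 - 22 = -31)
w(a, Y) = Y/(19 + a) (w(a, Y) = ((Y + Y)/(a + 19))/2 = ((2*Y)/(19 + a))/2 = (2*Y/(19 + a))/2 = Y/(19 + a))
w(u, U(-2, h))² - 1*298391 = (((-2)² + 5*12 + 5*(-2) + 12*(-2))/(19 - 31))² - 1*298391 = ((4 + 60 - 10 - 24)/(-12))² - 298391 = (30*(-1/12))² - 298391 = (-5/2)² - 298391 = 25/4 - 298391 = -1193539/4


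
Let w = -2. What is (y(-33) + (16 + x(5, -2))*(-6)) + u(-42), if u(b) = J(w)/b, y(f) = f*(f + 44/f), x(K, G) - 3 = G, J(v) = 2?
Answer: 21650/21 ≈ 1031.0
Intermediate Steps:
x(K, G) = 3 + G
u(b) = 2/b
(y(-33) + (16 + x(5, -2))*(-6)) + u(-42) = ((44 + (-33)²) + (16 + (3 - 2))*(-6)) + 2/(-42) = ((44 + 1089) + (16 + 1)*(-6)) + 2*(-1/42) = (1133 + 17*(-6)) - 1/21 = (1133 - 102) - 1/21 = 1031 - 1/21 = 21650/21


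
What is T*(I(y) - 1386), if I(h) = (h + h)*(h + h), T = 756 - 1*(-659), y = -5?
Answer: -1819690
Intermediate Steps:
T = 1415 (T = 756 + 659 = 1415)
I(h) = 4*h² (I(h) = (2*h)*(2*h) = 4*h²)
T*(I(y) - 1386) = 1415*(4*(-5)² - 1386) = 1415*(4*25 - 1386) = 1415*(100 - 1386) = 1415*(-1286) = -1819690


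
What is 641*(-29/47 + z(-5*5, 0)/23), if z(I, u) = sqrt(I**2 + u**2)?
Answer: 325628/1081 ≈ 301.23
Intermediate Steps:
641*(-29/47 + z(-5*5, 0)/23) = 641*(-29/47 + sqrt((-5*5)**2 + 0**2)/23) = 641*(-29*1/47 + sqrt((-25)**2 + 0)*(1/23)) = 641*(-29/47 + sqrt(625 + 0)*(1/23)) = 641*(-29/47 + sqrt(625)*(1/23)) = 641*(-29/47 + 25*(1/23)) = 641*(-29/47 + 25/23) = 641*(508/1081) = 325628/1081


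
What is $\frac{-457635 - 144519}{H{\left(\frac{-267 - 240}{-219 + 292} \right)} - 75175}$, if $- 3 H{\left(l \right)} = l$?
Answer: $\frac{2442069}{304867} \approx 8.0103$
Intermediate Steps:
$H{\left(l \right)} = - \frac{l}{3}$
$\frac{-457635 - 144519}{H{\left(\frac{-267 - 240}{-219 + 292} \right)} - 75175} = \frac{-457635 - 144519}{- \frac{\left(-267 - 240\right) \frac{1}{-219 + 292}}{3} - 75175} = - \frac{602154}{- \frac{\left(-507\right) \frac{1}{73}}{3} - 75175} = - \frac{602154}{\left(- \frac{1}{3}\right) \left(- \frac{507}{73}\right) - 75175} = - \frac{602154}{\frac{169}{73} - 75175} = - \frac{602154}{- \frac{5487606}{73}} = \left(-602154\right) \left(- \frac{73}{5487606}\right) = \frac{2442069}{304867}$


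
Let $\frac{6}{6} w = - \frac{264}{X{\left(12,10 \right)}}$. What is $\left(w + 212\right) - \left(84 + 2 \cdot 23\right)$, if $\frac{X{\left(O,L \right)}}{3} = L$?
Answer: $\frac{366}{5} \approx 73.2$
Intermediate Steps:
$X{\left(O,L \right)} = 3 L$
$w = - \frac{44}{5}$ ($w = - \frac{264}{3 \cdot 10} = - \frac{264}{30} = \left(-264\right) \frac{1}{30} = - \frac{44}{5} \approx -8.8$)
$\left(w + 212\right) - \left(84 + 2 \cdot 23\right) = \left(- \frac{44}{5} + 212\right) - \left(84 + 2 \cdot 23\right) = \frac{1016}{5} - 130 = \frac{366}{5}$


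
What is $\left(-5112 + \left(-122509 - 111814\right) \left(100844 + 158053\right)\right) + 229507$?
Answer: $-60665297336$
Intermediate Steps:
$\left(-5112 + \left(-122509 - 111814\right) \left(100844 + 158053\right)\right) + 229507 = \left(-5112 - 60665521731\right) + 229507 = -60665526843 + 229507 = -60665297336$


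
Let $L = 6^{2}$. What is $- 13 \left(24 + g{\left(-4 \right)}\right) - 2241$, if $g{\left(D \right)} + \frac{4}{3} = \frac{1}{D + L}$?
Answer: $- \frac{243463}{96} \approx -2536.1$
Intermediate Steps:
$L = 36$
$g{\left(D \right)} = - \frac{4}{3} + \frac{1}{36 + D}$ ($g{\left(D \right)} = - \frac{4}{3} + \frac{1}{D + 36} = - \frac{4}{3} + \frac{1}{36 + D}$)
$- 13 \left(24 + g{\left(-4 \right)}\right) - 2241 = - 13 \left(24 + \frac{-141 - -16}{3 \left(36 - 4\right)}\right) - 2241 = - 13 \left(24 + \frac{-141 + 16}{3 \cdot 32}\right) - 2241 = - 13 \left(24 + \frac{1}{3} \cdot \frac{1}{32} \left(-125\right)\right) - 2241 = - 13 \left(24 - \frac{125}{96}\right) - 2241 = \left(-13\right) \frac{2179}{96} - 2241 = - \frac{28327}{96} - 2241 = - \frac{243463}{96}$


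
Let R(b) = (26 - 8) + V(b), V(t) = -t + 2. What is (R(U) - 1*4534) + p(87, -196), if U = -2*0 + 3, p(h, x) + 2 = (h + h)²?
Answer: 25757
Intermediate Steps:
V(t) = 2 - t
p(h, x) = -2 + 4*h² (p(h, x) = -2 + (h + h)² = -2 + (2*h)² = -2 + 4*h²)
U = 3 (U = 0 + 3 = 3)
R(b) = 20 - b (R(b) = (26 - 8) + (2 - b) = 18 + (2 - b) = 20 - b)
(R(U) - 1*4534) + p(87, -196) = ((20 - 1*3) - 1*4534) + (-2 + 4*87²) = ((20 - 3) - 4534) + (-2 + 4*7569) = (17 - 4534) + (-2 + 30276) = -4517 + 30274 = 25757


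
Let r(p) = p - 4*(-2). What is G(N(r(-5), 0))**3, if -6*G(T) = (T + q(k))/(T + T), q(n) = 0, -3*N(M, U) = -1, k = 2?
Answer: -1/1728 ≈ -0.00057870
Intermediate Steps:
r(p) = 8 + p (r(p) = p + 8 = 8 + p)
N(M, U) = 1/3 (N(M, U) = -1/3*(-1) = 1/3)
G(T) = -1/12 (G(T) = -(T + 0)/(6*(T + T)) = -T/(6*(2*T)) = -T*1/(2*T)/6 = -1/6*1/2 = -1/12)
G(N(r(-5), 0))**3 = (-1/12)**3 = -1/1728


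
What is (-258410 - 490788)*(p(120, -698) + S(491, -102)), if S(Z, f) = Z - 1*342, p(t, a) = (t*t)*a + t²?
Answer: 7519438855898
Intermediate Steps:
p(t, a) = t² + a*t² (p(t, a) = t²*a + t² = a*t² + t² = t² + a*t²)
S(Z, f) = -342 + Z (S(Z, f) = Z - 342 = -342 + Z)
(-258410 - 490788)*(p(120, -698) + S(491, -102)) = (-258410 - 490788)*(120²*(1 - 698) + (-342 + 491)) = -749198*(14400*(-697) + 149) = -749198*(-10036800 + 149) = -749198*(-10036651) = 7519438855898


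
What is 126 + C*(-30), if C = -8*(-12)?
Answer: -2754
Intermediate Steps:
C = 96
126 + C*(-30) = 126 + 96*(-30) = 126 - 2880 = -2754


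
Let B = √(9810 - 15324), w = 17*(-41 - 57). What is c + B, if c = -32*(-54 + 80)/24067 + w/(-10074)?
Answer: 15857027/121225479 + I*√5514 ≈ 0.13081 + 74.256*I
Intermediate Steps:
w = -1666 (w = 17*(-98) = -1666)
c = 15857027/121225479 (c = -32*(-54 + 80)/24067 - 1666/(-10074) = -32*26*(1/24067) - 1666*(-1/10074) = -832*1/24067 + 833/5037 = -832/24067 + 833/5037 = 15857027/121225479 ≈ 0.13081)
B = I*√5514 (B = √(-5514) = I*√5514 ≈ 74.256*I)
c + B = 15857027/121225479 + I*√5514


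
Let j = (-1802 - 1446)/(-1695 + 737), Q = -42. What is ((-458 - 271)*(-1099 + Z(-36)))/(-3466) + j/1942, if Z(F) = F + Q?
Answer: -399076056205/1612067794 ≈ -247.56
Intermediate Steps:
j = 1624/479 (j = -3248/(-958) = -3248*(-1/958) = 1624/479 ≈ 3.3904)
Z(F) = -42 + F (Z(F) = F - 42 = -42 + F)
((-458 - 271)*(-1099 + Z(-36)))/(-3466) + j/1942 = ((-458 - 271)*(-1099 + (-42 - 36)))/(-3466) + (1624/479)/1942 = -729*(-1099 - 78)*(-1/3466) + (1624/479)*(1/1942) = -729*(-1177)*(-1/3466) + 812/465109 = 858033*(-1/3466) + 812/465109 = -858033/3466 + 812/465109 = -399076056205/1612067794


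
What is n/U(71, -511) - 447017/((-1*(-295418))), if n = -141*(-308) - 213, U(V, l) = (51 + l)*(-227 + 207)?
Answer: 865393247/271784560 ≈ 3.1841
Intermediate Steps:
U(V, l) = -1020 - 20*l (U(V, l) = (51 + l)*(-20) = -1020 - 20*l)
n = 43215 (n = 43428 - 213 = 43215)
n/U(71, -511) - 447017/((-1*(-295418))) = 43215/(-1020 - 20*(-511)) - 447017/((-1*(-295418))) = 43215/(-1020 + 10220) - 447017/295418 = 43215/9200 - 447017*1/295418 = 43215*(1/9200) - 447017/295418 = 8643/1840 - 447017/295418 = 865393247/271784560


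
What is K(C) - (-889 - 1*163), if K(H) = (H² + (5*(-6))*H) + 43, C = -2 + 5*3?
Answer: 874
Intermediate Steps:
C = 13 (C = -2 + 15 = 13)
K(H) = 43 + H² - 30*H (K(H) = (H² - 30*H) + 43 = 43 + H² - 30*H)
K(C) - (-889 - 1*163) = (43 + 13² - 30*13) - (-889 - 1*163) = (43 + 169 - 390) - (-889 - 163) = -178 - 1*(-1052) = -178 + 1052 = 874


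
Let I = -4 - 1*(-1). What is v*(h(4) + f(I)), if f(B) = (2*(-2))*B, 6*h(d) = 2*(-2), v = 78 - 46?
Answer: 1088/3 ≈ 362.67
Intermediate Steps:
v = 32
h(d) = -⅔ (h(d) = (2*(-2))/6 = (⅙)*(-4) = -⅔)
I = -3 (I = -4 + 1 = -3)
f(B) = -4*B
v*(h(4) + f(I)) = 32*(-⅔ - 4*(-3)) = 32*(-⅔ + 12) = 32*(34/3) = 1088/3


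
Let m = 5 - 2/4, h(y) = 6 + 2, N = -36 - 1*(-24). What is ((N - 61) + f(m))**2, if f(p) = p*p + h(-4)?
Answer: 32041/16 ≈ 2002.6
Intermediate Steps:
N = -12 (N = -36 + 24 = -12)
h(y) = 8
m = 9/2 (m = 5 - 2*1/4 = 5 - 1/2 = 9/2 ≈ 4.5000)
f(p) = 8 + p**2 (f(p) = p*p + 8 = p**2 + 8 = 8 + p**2)
((N - 61) + f(m))**2 = ((-12 - 61) + (8 + (9/2)**2))**2 = (-73 + (8 + 81/4))**2 = (-73 + 113/4)**2 = (-179/4)**2 = 32041/16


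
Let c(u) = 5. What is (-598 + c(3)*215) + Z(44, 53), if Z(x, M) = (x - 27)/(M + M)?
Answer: 50579/106 ≈ 477.16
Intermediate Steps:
Z(x, M) = (-27 + x)/(2*M) (Z(x, M) = (-27 + x)/((2*M)) = (-27 + x)*(1/(2*M)) = (-27 + x)/(2*M))
(-598 + c(3)*215) + Z(44, 53) = (-598 + 5*215) + (½)*(-27 + 44)/53 = (-598 + 1075) + (½)*(1/53)*17 = 477 + 17/106 = 50579/106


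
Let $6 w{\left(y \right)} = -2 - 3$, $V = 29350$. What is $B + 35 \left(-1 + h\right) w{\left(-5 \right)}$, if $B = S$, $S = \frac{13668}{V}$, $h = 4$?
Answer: $- \frac{2554457}{29350} \approx -87.034$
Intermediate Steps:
$w{\left(y \right)} = - \frac{5}{6}$ ($w{\left(y \right)} = \frac{-2 - 3}{6} = \frac{1}{6} \left(-5\right) = - \frac{5}{6}$)
$S = \frac{6834}{14675}$ ($S = \frac{13668}{29350} = 13668 \cdot \frac{1}{29350} = \frac{6834}{14675} \approx 0.46569$)
$B = \frac{6834}{14675} \approx 0.46569$
$B + 35 \left(-1 + h\right) w{\left(-5 \right)} = \frac{6834}{14675} + 35 \left(-1 + 4\right) \left(- \frac{5}{6}\right) = \frac{6834}{14675} + 35 \cdot 3 \left(- \frac{5}{6}\right) = \frac{6834}{14675} + 105 \left(- \frac{5}{6}\right) = \frac{6834}{14675} - \frac{175}{2} = - \frac{2554457}{29350}$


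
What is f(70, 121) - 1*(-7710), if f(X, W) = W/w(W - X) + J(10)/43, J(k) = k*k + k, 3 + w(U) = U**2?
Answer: 861605923/111714 ≈ 7712.6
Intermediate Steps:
w(U) = -3 + U**2
J(k) = k + k**2 (J(k) = k**2 + k = k + k**2)
f(X, W) = 110/43 + W/(-3 + (W - X)**2) (f(X, W) = W/(-3 + (W - X)**2) + (10*(1 + 10))/43 = W/(-3 + (W - X)**2) + (10*11)*(1/43) = W/(-3 + (W - X)**2) + 110*(1/43) = W/(-3 + (W - X)**2) + 110/43 = 110/43 + W/(-3 + (W - X)**2))
f(70, 121) - 1*(-7710) = (110/43 + 121/(-3 + (121 - 1*70)**2)) - 1*(-7710) = (110/43 + 121/(-3 + (121 - 70)**2)) + 7710 = (110/43 + 121/(-3 + 51**2)) + 7710 = (110/43 + 121/(-3 + 2601)) + 7710 = (110/43 + 121/2598) + 7710 = 290983/111714 + 7710 = 861605923/111714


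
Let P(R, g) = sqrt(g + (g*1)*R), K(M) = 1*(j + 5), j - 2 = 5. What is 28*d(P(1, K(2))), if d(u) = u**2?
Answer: 672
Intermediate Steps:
j = 7 (j = 2 + 5 = 7)
K(M) = 12 (K(M) = 1*(7 + 5) = 1*12 = 12)
P(R, g) = sqrt(g + R*g) (P(R, g) = sqrt(g + g*R) = sqrt(g + R*g))
28*d(P(1, K(2))) = 28*(sqrt(12*(1 + 1)))**2 = 28*(sqrt(12*2))**2 = 28*(sqrt(24))**2 = 28*(2*sqrt(6))**2 = 28*24 = 672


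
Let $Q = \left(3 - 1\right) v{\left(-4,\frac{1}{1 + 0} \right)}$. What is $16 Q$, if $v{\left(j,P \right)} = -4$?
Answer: $-128$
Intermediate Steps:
$Q = -8$ ($Q = \left(3 - 1\right) \left(-4\right) = 2 \left(-4\right) = -8$)
$16 Q = 16 \left(-8\right) = -128$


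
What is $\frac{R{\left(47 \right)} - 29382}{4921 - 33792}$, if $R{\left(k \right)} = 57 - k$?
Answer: $\frac{29372}{28871} \approx 1.0174$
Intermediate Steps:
$\frac{R{\left(47 \right)} - 29382}{4921 - 33792} = \frac{\left(57 - 47\right) - 29382}{4921 - 33792} = \frac{\left(57 - 47\right) - 29382}{-28871} = \left(10 - 29382\right) \left(- \frac{1}{28871}\right) = \left(-29372\right) \left(- \frac{1}{28871}\right) = \frac{29372}{28871}$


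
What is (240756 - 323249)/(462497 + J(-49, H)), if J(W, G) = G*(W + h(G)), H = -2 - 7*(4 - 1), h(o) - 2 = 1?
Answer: -82493/463555 ≈ -0.17796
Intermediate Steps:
h(o) = 3 (h(o) = 2 + 1 = 3)
H = -23 (H = -2 - 7*3 = -2 - 21 = -23)
J(W, G) = G*(3 + W) (J(W, G) = G*(W + 3) = G*(3 + W))
(240756 - 323249)/(462497 + J(-49, H)) = (240756 - 323249)/(462497 - 23*(3 - 49)) = -82493/(462497 - 23*(-46)) = -82493/(462497 + 1058) = -82493/463555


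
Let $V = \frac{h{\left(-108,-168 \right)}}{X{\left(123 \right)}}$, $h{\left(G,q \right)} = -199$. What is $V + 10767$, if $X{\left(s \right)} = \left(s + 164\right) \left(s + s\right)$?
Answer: $\frac{760171535}{70602} \approx 10767.0$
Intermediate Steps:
$X{\left(s \right)} = 2 s \left(164 + s\right)$ ($X{\left(s \right)} = \left(164 + s\right) 2 s = 2 s \left(164 + s\right)$)
$V = - \frac{199}{70602}$ ($V = - \frac{199}{2 \cdot 123 \left(164 + 123\right)} = - \frac{199}{2 \cdot 123 \cdot 287} = - \frac{199}{70602} \approx -0.0028186$)
$V + 10767 = - \frac{199}{70602} + 10767 = \frac{760171535}{70602}$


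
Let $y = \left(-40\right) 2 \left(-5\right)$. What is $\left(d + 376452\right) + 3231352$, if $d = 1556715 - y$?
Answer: $5164119$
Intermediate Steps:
$y = 400$ ($y = \left(-80\right) \left(-5\right) = 400$)
$d = 1556315$ ($d = 1556715 - 400 = 1556315$)
$\left(d + 376452\right) + 3231352 = \left(1556315 + 376452\right) + 3231352 = 1932767 + 3231352 = 5164119$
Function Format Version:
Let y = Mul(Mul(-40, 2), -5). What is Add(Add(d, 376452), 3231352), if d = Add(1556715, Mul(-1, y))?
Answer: 5164119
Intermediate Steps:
y = 400 (y = Mul(-80, -5) = 400)
d = 1556315 (d = Add(1556715, Mul(-1, 400)) = Add(1556715, -400) = 1556315)
Add(Add(d, 376452), 3231352) = Add(Add(1556315, 376452), 3231352) = Add(1932767, 3231352) = 5164119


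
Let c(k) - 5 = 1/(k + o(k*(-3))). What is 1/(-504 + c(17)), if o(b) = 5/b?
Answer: -862/430087 ≈ -0.0020042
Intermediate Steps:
c(k) = 5 + 1/(k - 5/(3*k)) (c(k) = 5 + 1/(k + 5/((k*(-3)))) = 5 + 1/(k + 5/((-3*k))) = 5 + 1/(k + 5*(-1/(3*k))) = 5 + 1/(k - 5/(3*k)))
1/(-504 + c(17)) = 1/(-504 + (-25 + 3*17*(1 + 5*17))/(-5 + 3*17**2)) = 1/(-504 + (-25 + 3*17*(1 + 85))/(-5 + 3*289)) = 1/(-504 + (-25 + 3*17*86)/(-5 + 867)) = 1/(-504 + (-25 + 4386)/862) = 1/(-504 + (1/862)*4361) = 1/(-504 + 4361/862) = 1/(-430087/862) = -862/430087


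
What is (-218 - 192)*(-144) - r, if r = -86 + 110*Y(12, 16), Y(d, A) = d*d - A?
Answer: 45046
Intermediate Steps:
Y(d, A) = d² - A
r = 13994 (r = -86 + 110*(12² - 1*16) = -86 + 110*(144 - 16) = -86 + 110*128 = -86 + 14080 = 13994)
(-218 - 192)*(-144) - r = (-218 - 192)*(-144) - 1*13994 = -410*(-144) - 13994 = 59040 - 13994 = 45046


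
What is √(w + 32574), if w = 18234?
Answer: 2*√12702 ≈ 225.41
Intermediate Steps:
√(w + 32574) = √(18234 + 32574) = √50808 = 2*√12702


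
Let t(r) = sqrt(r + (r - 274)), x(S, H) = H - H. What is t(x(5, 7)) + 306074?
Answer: 306074 + I*sqrt(274) ≈ 3.0607e+5 + 16.553*I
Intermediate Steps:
x(S, H) = 0
t(r) = sqrt(-274 + 2*r) (t(r) = sqrt(r + (-274 + r)) = sqrt(-274 + 2*r))
t(x(5, 7)) + 306074 = sqrt(-274 + 2*0) + 306074 = sqrt(-274 + 0) + 306074 = sqrt(-274) + 306074 = I*sqrt(274) + 306074 = 306074 + I*sqrt(274)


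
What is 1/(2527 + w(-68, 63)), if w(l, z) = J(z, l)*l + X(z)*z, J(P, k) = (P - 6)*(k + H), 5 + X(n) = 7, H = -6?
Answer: 1/289477 ≈ 3.4545e-6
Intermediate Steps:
X(n) = 2 (X(n) = -5 + 7 = 2)
J(P, k) = (-6 + P)*(-6 + k) (J(P, k) = (P - 6)*(k - 6) = (-6 + P)*(-6 + k))
w(l, z) = 2*z + l*(36 - 6*l - 6*z + l*z) (w(l, z) = (36 - 6*z - 6*l + z*l)*l + 2*z = (36 - 6*z - 6*l + l*z)*l + 2*z = (36 - 6*l - 6*z + l*z)*l + 2*z = l*(36 - 6*l - 6*z + l*z) + 2*z = 2*z + l*(36 - 6*l - 6*z + l*z))
1/(2527 + w(-68, 63)) = 1/(2527 + (2*63 - 68*(36 - 6*(-68) - 6*63 - 68*63))) = 1/(2527 + (126 - 68*(36 + 408 - 378 - 4284))) = 1/(2527 + (126 - 68*(-4218))) = 1/(2527 + (126 + 286824)) = 1/(2527 + 286950) = 1/289477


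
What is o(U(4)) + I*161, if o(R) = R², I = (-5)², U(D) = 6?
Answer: 4061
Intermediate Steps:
I = 25
o(U(4)) + I*161 = 6² + 25*161 = 36 + 4025 = 4061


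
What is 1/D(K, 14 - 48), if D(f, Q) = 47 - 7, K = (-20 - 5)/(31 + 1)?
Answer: 1/40 ≈ 0.025000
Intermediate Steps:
K = -25/32 ≈ -0.78125
D(f, Q) = 40
1/D(K, 14 - 48) = 1/40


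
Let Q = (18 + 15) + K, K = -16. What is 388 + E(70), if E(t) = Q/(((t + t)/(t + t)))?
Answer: 405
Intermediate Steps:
Q = 17 (Q = (18 + 15) - 16 = 33 - 16 = 17)
E(t) = 17 (E(t) = 17/(((t + t)/(t + t))) = 17/(((2*t)/((2*t)))) = 17/(((2*t)*(1/(2*t)))) = 17/1 = 17*1 = 17)
388 + E(70) = 388 + 17 = 405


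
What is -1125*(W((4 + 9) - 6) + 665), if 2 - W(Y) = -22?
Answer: -775125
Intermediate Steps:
W(Y) = 24 (W(Y) = 2 - 1*(-22) = 2 + 22 = 24)
-1125*(W((4 + 9) - 6) + 665) = -1125*(24 + 665) = -1125*689 = -775125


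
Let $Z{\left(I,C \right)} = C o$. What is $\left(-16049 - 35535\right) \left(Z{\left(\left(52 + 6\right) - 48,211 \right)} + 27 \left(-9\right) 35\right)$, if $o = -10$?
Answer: $547564160$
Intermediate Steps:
$Z{\left(I,C \right)} = - 10 C$ ($Z{\left(I,C \right)} = C \left(-10\right) = - 10 C$)
$\left(-16049 - 35535\right) \left(Z{\left(\left(52 + 6\right) - 48,211 \right)} + 27 \left(-9\right) 35\right) = \left(-16049 - 35535\right) \left(\left(-10\right) 211 + 27 \left(-9\right) 35\right) = - 51584 \left(-2110 - 8505\right) = \left(-51584\right) \left(-10615\right) = 547564160$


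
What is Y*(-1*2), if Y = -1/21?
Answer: 2/21 ≈ 0.095238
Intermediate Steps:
Y = -1/21 (Y = -1*1/21 = -1/21 ≈ -0.047619)
Y*(-1*2) = -(-1)*2/21 = -1/21*(-2) = 2/21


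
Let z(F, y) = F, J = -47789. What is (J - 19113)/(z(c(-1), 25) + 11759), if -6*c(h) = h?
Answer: -401412/70555 ≈ -5.6893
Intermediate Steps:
c(h) = -h/6
(J - 19113)/(z(c(-1), 25) + 11759) = (-47789 - 19113)/(-⅙*(-1) + 11759) = -66902/(⅙ + 11759) = -66902/70555/6 = -66902*6/70555 = -401412/70555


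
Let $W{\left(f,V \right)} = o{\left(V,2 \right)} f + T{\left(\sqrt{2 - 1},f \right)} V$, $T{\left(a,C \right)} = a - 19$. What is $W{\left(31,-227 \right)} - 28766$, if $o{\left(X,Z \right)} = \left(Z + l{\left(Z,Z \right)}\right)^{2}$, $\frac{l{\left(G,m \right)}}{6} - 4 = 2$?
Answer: $20084$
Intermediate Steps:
$l{\left(G,m \right)} = 36$ ($l{\left(G,m \right)} = 24 + 6 \cdot 2 = 24 + 12 = 36$)
$T{\left(a,C \right)} = -19 + a$
$o{\left(X,Z \right)} = \left(36 + Z\right)^{2}$ ($o{\left(X,Z \right)} = \left(Z + 36\right)^{2} = \left(36 + Z\right)^{2}$)
$W{\left(f,V \right)} = - 18 V + 1444 f$ ($W{\left(f,V \right)} = \left(36 + 2\right)^{2} f + \left(-19 + \sqrt{2 - 1}\right) V = 38^{2} f + \left(-19 + \sqrt{1}\right) V = 1444 f + \left(-19 + 1\right) V = 1444 f - 18 V = - 18 V + 1444 f$)
$W{\left(31,-227 \right)} - 28766 = \left(\left(-18\right) \left(-227\right) + 1444 \cdot 31\right) - 28766 = \left(4086 + 44764\right) - 28766 = 48850 - 28766 = 20084$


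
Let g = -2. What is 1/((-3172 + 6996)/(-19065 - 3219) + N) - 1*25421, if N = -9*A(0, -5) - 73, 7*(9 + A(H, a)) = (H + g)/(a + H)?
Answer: -36253760797/1426142 ≈ -25421.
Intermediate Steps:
A(H, a) = -9 + (-2 + H)/(7*(H + a)) (A(H, a) = -9 + ((H - 2)/(a + H))/7 = -9 + ((-2 + H)/(H + a))/7 = -9 + (-2 + H)/(7*(H + a)))
N = 262/35 (N = -9*(-2 - 63*(-5) - 62*0)/(7*(0 - 5)) - 73 = -9*(-2 + 315 + 0)/(7*(-5)) - 73 = -9*(-1)*313/(7*5) - 73 = -9*(-313/35) - 73 = 2817/35 - 73 = 262/35 ≈ 7.4857)
1/((-3172 + 6996)/(-19065 - 3219) + N) - 1*25421 = 1/((-3172 + 6996)/(-19065 - 3219) + 262/35) - 1*25421 = 1/(3824/(-22284) + 262/35) - 25421 = 1/(3824*(-1/22284) + 262/35) - 25421 = 1/(-956/5571 + 262/35) - 25421 = 1/(1426142/194985) - 25421 = 194985/1426142 - 25421 = -36253760797/1426142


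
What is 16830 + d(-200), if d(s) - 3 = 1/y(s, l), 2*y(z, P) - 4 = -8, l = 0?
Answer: 33665/2 ≈ 16833.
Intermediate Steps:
y(z, P) = -2 (y(z, P) = 2 + (½)*(-8) = 2 - 4 = -2)
d(s) = 5/2 (d(s) = 3 + 1/(-2) = 3 - ½ = 5/2)
16830 + d(-200) = 16830 + 5/2 = 33665/2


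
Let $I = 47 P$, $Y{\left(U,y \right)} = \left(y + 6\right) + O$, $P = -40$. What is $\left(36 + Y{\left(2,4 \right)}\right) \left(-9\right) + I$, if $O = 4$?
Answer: $-2330$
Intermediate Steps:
$Y{\left(U,y \right)} = 10 + y$ ($Y{\left(U,y \right)} = \left(y + 6\right) + 4 = \left(6 + y\right) + 4 = 10 + y$)
$I = -1880$ ($I = 47 \left(-40\right) = -1880$)
$\left(36 + Y{\left(2,4 \right)}\right) \left(-9\right) + I = \left(36 + \left(10 + 4\right)\right) \left(-9\right) - 1880 = \left(36 + 14\right) \left(-9\right) - 1880 = 50 \left(-9\right) - 1880 = -450 - 1880 = -2330$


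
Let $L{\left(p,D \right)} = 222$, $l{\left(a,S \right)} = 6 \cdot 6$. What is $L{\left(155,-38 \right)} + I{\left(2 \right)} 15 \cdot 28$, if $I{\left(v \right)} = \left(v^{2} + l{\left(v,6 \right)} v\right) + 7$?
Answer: $35082$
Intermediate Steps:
$l{\left(a,S \right)} = 36$
$I{\left(v \right)} = 7 + v^{2} + 36 v$ ($I{\left(v \right)} = \left(v^{2} + 36 v\right) + 7 = 7 + v^{2} + 36 v$)
$L{\left(155,-38 \right)} + I{\left(2 \right)} 15 \cdot 28 = 222 + \left(7 + 2^{2} + 36 \cdot 2\right) 15 \cdot 28 = 222 + \left(7 + 4 + 72\right) 15 \cdot 28 = 222 + 83 \cdot 15 \cdot 28 = 222 + 1245 \cdot 28 = 222 + 34860 = 35082$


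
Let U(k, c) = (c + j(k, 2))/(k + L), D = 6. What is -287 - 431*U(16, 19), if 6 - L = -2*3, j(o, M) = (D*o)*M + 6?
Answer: -14509/4 ≈ -3627.3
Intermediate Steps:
j(o, M) = 6 + 6*M*o (j(o, M) = (6*o)*M + 6 = 6*M*o + 6 = 6 + 6*M*o)
L = 12 (L = 6 - (-2)*3 = 6 - 1*(-6) = 6 + 6 = 12)
U(k, c) = (6 + c + 12*k)/(12 + k) (U(k, c) = (c + (6 + 6*2*k))/(k + 12) = (c + (6 + 12*k))/(12 + k) = (6 + c + 12*k)/(12 + k))
-287 - 431*U(16, 19) = -287 - 431*(6 + 19 + 12*16)/(12 + 16) = -287 - 431*(6 + 19 + 192)/28 = -287 - 431*217/28 = -287 - 431*31/4 = -287 - 13361/4 = -14509/4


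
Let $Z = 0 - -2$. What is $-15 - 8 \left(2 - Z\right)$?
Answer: $-15$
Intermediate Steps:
$Z = 2$ ($Z = 0 + 2 = 2$)
$-15 - 8 \left(2 - Z\right) = -15 - 8 \left(2 - 2\right) = -15 - 0 = -15 + 0 = -15$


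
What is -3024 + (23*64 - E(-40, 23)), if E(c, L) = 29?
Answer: -1581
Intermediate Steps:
-3024 + (23*64 - E(-40, 23)) = -3024 + (23*64 - 1*29) = -3024 + (1472 - 29) = -3024 + 1443 = -1581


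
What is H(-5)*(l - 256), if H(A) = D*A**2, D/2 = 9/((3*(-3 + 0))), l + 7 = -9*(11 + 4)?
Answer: 19900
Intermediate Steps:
l = -142 (l = -7 - 9*(11 + 4) = -7 - 9*15 = -7 - 135 = -142)
D = -2 (D = 2*(9/((3*(-3 + 0)))) = 2*(9/((3*(-3)))) = 2*(9/(-9)) = 2*(9*(-1/9)) = 2*(-1) = -2)
H(A) = -2*A**2
H(-5)*(l - 256) = (-2*(-5)**2)*(-142 - 256) = -2*25*(-398) = -50*(-398) = 19900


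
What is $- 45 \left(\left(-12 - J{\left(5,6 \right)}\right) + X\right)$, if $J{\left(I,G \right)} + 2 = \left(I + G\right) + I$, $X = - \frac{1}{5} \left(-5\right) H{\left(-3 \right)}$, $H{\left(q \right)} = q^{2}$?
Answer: $765$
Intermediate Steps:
$X = 9$ ($X = - \frac{1}{5} \left(-5\right) \left(-3\right)^{2} = \left(-1\right) \frac{1}{5} \left(-5\right) 9 = \left(- \frac{1}{5}\right) \left(-5\right) 9 = 1 \cdot 9 = 9$)
$J{\left(I,G \right)} = -2 + G + 2 I$ ($J{\left(I,G \right)} = -2 + \left(\left(I + G\right) + I\right) = -2 + \left(\left(G + I\right) + I\right) = -2 + \left(G + 2 I\right) = -2 + G + 2 I$)
$- 45 \left(\left(-12 - J{\left(5,6 \right)}\right) + X\right) = - 45 \left(\left(-12 - \left(-2 + 6 + 2 \cdot 5\right)\right) + 9\right) = - 45 \left(\left(-12 - \left(-2 + 6 + 10\right)\right) + 9\right) = - 45 \left(\left(-12 - 14\right) + 9\right) = - 45 \left(-26 + 9\right) = \left(-45\right) \left(-17\right) = 765$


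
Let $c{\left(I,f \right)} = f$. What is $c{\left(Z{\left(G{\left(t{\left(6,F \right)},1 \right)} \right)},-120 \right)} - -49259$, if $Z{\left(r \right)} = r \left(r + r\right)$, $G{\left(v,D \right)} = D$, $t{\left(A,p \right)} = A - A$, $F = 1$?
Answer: $49139$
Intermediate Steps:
$t{\left(A,p \right)} = 0$
$Z{\left(r \right)} = 2 r^{2}$ ($Z{\left(r \right)} = r 2 r = 2 r^{2}$)
$c{\left(Z{\left(G{\left(t{\left(6,F \right)},1 \right)} \right)},-120 \right)} - -49259 = -120 - -49259 = -120 + 49259 = 49139$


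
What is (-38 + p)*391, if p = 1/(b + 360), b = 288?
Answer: -9627593/648 ≈ -14857.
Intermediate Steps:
p = 1/648 (p = 1/(288 + 360) = 1/648 ≈ 0.0015432)
(-38 + p)*391 = (-38 + 1/648)*391 = -24623/648*391 = -9627593/648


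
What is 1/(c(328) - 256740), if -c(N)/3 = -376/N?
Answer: -41/10526199 ≈ -3.8950e-6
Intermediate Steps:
c(N) = 1128/N (c(N) = -(-1128)/N = 1128/N)
1/(c(328) - 256740) = 1/(1128/328 - 256740) = 1/(1128*(1/328) - 256740) = 1/(141/41 - 256740) = 1/(-10526199/41) = -41/10526199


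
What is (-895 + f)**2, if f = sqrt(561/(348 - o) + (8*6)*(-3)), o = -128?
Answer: (12530 - I*sqrt(27993))**2/196 ≈ 8.0088e+5 - 21392.0*I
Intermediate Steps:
f = I*sqrt(27993)/14 (f = sqrt(561/(348 - 1*(-128)) + (8*6)*(-3)) = sqrt(561/(348 + 128) + 48*(-3)) = sqrt(561/476 - 144) = sqrt(561*(1/476) - 144) = sqrt(33/28 - 144) = sqrt(-3999/28) = I*sqrt(27993)/14 ≈ 11.951*I)
(-895 + f)**2 = (-895 + I*sqrt(27993)/14)**2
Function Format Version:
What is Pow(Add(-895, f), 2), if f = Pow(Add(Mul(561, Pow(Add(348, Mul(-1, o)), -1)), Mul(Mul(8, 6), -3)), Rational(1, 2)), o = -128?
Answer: Mul(Rational(1, 196), Pow(Add(12530, Mul(-1, I, Pow(27993, Rational(1, 2)))), 2)) ≈ Add(8.0088e+5, Mul(-21392., I))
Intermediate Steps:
f = Mul(Rational(1, 14), I, Pow(27993, Rational(1, 2))) (f = Pow(Add(Mul(561, Pow(Add(348, Mul(-1, -128)), -1)), Mul(Mul(8, 6), -3)), Rational(1, 2)) = Pow(Add(Mul(561, Pow(Add(348, 128), -1)), Mul(48, -3)), Rational(1, 2)) = Pow(Add(Mul(561, Pow(476, -1)), -144), Rational(1, 2)) = Pow(Add(Mul(561, Rational(1, 476)), -144), Rational(1, 2)) = Pow(Add(Rational(33, 28), -144), Rational(1, 2)) = Pow(Rational(-3999, 28), Rational(1, 2)) = Mul(Rational(1, 14), I, Pow(27993, Rational(1, 2))) ≈ Mul(11.951, I))
Pow(Add(-895, f), 2) = Pow(Add(-895, Mul(Rational(1, 14), I, Pow(27993, Rational(1, 2)))), 2)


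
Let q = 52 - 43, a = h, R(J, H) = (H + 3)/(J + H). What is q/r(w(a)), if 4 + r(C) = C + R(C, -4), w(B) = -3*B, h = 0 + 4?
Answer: -48/85 ≈ -0.56471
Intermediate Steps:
R(J, H) = (3 + H)/(H + J)
h = 4
a = 4
r(C) = -4 + C - 1/(-4 + C) (r(C) = -4 + (C + (3 - 4)/(-4 + C)) = -4 + (C - 1/(-4 + C)) = -4 + C - 1/(-4 + C))
q = 9
q/r(w(a)) = 9/(-4 - 3*4 - 1/(-4 - 3*4)) = 9/(-4 - 12 - 1/(-4 - 12)) = 9/(-4 - 12 - 1/(-16)) = 9/(-4 - 12 - 1*(-1/16)) = 9/(-4 - 12 + 1/16) = 9/(-255/16) = 9*(-16/255) = -48/85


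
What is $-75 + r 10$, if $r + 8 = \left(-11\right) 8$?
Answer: $-1035$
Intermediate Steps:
$r = -96$ ($r = -8 - 88 = -96$)
$-75 + r 10 = -75 - 960 = -1035$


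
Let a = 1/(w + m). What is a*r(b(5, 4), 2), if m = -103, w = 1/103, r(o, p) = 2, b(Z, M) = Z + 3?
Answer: -103/5304 ≈ -0.019419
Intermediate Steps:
b(Z, M) = 3 + Z
w = 1/103 ≈ 0.0097087
a = -103/10608 (a = 1/(1/103 - 103) = 1/(-10608/103) = -103/10608 ≈ -0.0097097)
a*r(b(5, 4), 2) = -103/10608*2 = -103/5304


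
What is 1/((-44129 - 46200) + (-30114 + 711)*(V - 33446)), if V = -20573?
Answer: 1/1588230328 ≈ 6.2963e-10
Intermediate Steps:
1/((-44129 - 46200) + (-30114 + 711)*(V - 33446)) = 1/((-44129 - 46200) + (-30114 + 711)*(-20573 - 33446)) = 1/(-90329 - 29403*(-54019)) = 1/(-90329 + 1588320657) = 1/1588230328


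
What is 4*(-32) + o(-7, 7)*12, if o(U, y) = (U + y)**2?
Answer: -128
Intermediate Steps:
4*(-32) + o(-7, 7)*12 = 4*(-32) + (-7 + 7)**2*12 = -128 + 0**2*12 = -128 + 0*12 = -128 + 0 = -128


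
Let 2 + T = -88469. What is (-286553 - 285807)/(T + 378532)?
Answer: -572360/290061 ≈ -1.9732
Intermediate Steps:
T = -88471 (T = -2 - 88469 = -88471)
(-286553 - 285807)/(T + 378532) = (-286553 - 285807)/(-88471 + 378532) = -572360/290061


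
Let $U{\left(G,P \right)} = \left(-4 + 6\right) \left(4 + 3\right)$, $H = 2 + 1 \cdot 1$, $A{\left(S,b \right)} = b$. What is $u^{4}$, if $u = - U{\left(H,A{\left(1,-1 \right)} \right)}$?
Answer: $38416$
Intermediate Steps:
$H = 3$ ($H = 2 + 1 = 3$)
$U{\left(G,P \right)} = 14$ ($U{\left(G,P \right)} = 2 \cdot 7 = 14$)
$u = -14$ ($u = \left(-1\right) 14 = -14$)
$u^{4} = \left(-14\right)^{4} = 38416$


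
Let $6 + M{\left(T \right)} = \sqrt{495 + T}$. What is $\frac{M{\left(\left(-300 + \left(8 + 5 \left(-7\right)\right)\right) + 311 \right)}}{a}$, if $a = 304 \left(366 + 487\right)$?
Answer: $- \frac{3}{129656} + \frac{\sqrt{479}}{259312} \approx 6.1262 \cdot 10^{-5}$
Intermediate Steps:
$a = 259312$ ($a = 304 \cdot 853 = 259312$)
$M{\left(T \right)} = -6 + \sqrt{495 + T}$
$\frac{M{\left(\left(-300 + \left(8 + 5 \left(-7\right)\right)\right) + 311 \right)}}{a} = \frac{-6 + \sqrt{495 + \left(\left(-300 + \left(8 + 5 \left(-7\right)\right)\right) + 311\right)}}{259312} = \left(-6 + \sqrt{495 + \left(\left(-300 + \left(8 - 35\right)\right) + 311\right)}\right) \frac{1}{259312} = \left(-6 + \sqrt{495 + \left(\left(-300 - 27\right) + 311\right)}\right) \frac{1}{259312} = \left(-6 + \sqrt{495 + \left(-327 + 311\right)}\right) \frac{1}{259312} = \left(-6 + \sqrt{495 - 16}\right) \frac{1}{259312} = \left(-6 + \sqrt{479}\right) \frac{1}{259312} = - \frac{3}{129656} + \frac{\sqrt{479}}{259312}$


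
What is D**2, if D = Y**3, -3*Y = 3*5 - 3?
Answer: 4096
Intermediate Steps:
Y = -4 (Y = -(3*5 - 3)/3 = -(15 - 3)/3 = -1/3*12 = -4)
D = -64 (D = (-4)**3 = -64)
D**2 = (-64)**2 = 4096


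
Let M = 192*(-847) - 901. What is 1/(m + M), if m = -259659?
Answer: -1/423184 ≈ -2.3630e-6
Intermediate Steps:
M = -163525 (M = -162624 - 901 = -163525)
1/(m + M) = 1/(-259659 - 163525) = 1/(-423184) = -1/423184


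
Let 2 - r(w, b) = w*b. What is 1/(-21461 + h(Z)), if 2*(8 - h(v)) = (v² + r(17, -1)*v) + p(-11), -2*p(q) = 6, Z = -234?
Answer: -2/93213 ≈ -2.1456e-5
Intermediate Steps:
p(q) = -3 (p(q) = -½*6 = -3)
r(w, b) = 2 - b*w (r(w, b) = 2 - w*b = 2 - b*w)
h(v) = 19/2 - 19*v/2 - v²/2 (h(v) = 8 - ((v² + (2 - 1*(-1)*17)*v) - 3)/2 = 8 - ((v² + (2 + 17)*v) - 3)/2 = 8 - ((v² + 19*v) - 3)/2 = 8 - (-3 + v² + 19*v)/2 = 8 + (3/2 - 19*v/2 - v²/2) = 19/2 - 19*v/2 - v²/2)
1/(-21461 + h(Z)) = 1/(-21461 + (19/2 - 19/2*(-234) - ½*(-234)²)) = 1/(-21461 + (19/2 + 2223 - ½*54756)) = 1/(-21461 + (19/2 + 2223 - 27378)) = 1/(-21461 - 50291/2) = 1/(-93213/2) = -2/93213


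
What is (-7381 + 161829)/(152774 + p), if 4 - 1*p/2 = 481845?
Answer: -5516/28961 ≈ -0.19046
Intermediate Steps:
p = -963682 (p = 8 - 2*481845 = 8 - 963690 = -963682)
(-7381 + 161829)/(152774 + p) = (-7381 + 161829)/(152774 - 963682) = 154448/(-810908) = 154448*(-1/810908) = -5516/28961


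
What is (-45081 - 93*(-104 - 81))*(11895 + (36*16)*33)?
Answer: -861452028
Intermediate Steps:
(-45081 - 93*(-104 - 81))*(11895 + (36*16)*33) = (-45081 - 93*(-185))*(11895 + 576*33) = (-45081 + 17205)*(11895 + 19008) = -27876*30903 = -861452028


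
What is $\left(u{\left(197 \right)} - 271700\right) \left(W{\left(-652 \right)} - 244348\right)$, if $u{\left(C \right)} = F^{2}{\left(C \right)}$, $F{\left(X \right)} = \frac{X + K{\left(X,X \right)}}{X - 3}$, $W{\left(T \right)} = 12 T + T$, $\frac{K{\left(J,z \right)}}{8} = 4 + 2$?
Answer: $\frac{646321876107050}{9409} \approx 6.8692 \cdot 10^{10}$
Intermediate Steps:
$K{\left(J,z \right)} = 48$ ($K{\left(J,z \right)} = 8 \left(4 + 2\right) = 8 \cdot 6 = 48$)
$W{\left(T \right)} = 13 T$
$F{\left(X \right)} = \frac{48 + X}{-3 + X}$ ($F{\left(X \right)} = \frac{X + 48}{X - 3} = \frac{48 + X}{-3 + X}$)
$u{\left(C \right)} = \frac{\left(48 + C\right)^{2}}{\left(-3 + C\right)^{2}}$ ($u{\left(C \right)} = \left(\frac{48 + C}{-3 + C}\right)^{2} = \frac{\left(48 + C\right)^{2}}{\left(-3 + C\right)^{2}}$)
$\left(u{\left(197 \right)} - 271700\right) \left(W{\left(-652 \right)} - 244348\right) = \left(\frac{\left(48 + 197\right)^{2}}{\left(-3 + 197\right)^{2}} - 271700\right) \left(13 \left(-652\right) - 244348\right) = \left(\frac{245^{2}}{37636} - 271700\right) \left(-8476 - 244348\right) = \left(\frac{1}{37636} \cdot 60025 - 271700\right) \left(-252824\right) = \left(\frac{60025}{37636} - 271700\right) \left(-252824\right) = \left(- \frac{10225641175}{37636}\right) \left(-252824\right) = \frac{646321876107050}{9409}$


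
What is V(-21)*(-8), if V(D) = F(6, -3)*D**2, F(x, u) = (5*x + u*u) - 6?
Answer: -116424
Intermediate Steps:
F(x, u) = -6 + u**2 + 5*x (F(x, u) = (5*x + u**2) - 6 = (u**2 + 5*x) - 6 = -6 + u**2 + 5*x)
V(D) = 33*D**2 (V(D) = (-6 + (-3)**2 + 5*6)*D**2 = (-6 + 9 + 30)*D**2 = 33*D**2)
V(-21)*(-8) = (33*(-21)**2)*(-8) = (33*441)*(-8) = 14553*(-8) = -116424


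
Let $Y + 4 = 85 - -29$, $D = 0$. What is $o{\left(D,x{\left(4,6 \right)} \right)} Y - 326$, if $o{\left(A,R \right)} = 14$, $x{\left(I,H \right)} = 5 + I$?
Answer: $1214$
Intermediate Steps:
$Y = 110$ ($Y = -4 + \left(85 - -29\right) = -4 + \left(85 + 29\right) = -4 + 114 = 110$)
$o{\left(D,x{\left(4,6 \right)} \right)} Y - 326 = 14 \cdot 110 - 326 = 1540 - 326 = 1214$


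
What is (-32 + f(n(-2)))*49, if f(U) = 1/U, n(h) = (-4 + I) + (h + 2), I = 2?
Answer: -3185/2 ≈ -1592.5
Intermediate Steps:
n(h) = h (n(h) = (-4 + 2) + (h + 2) = -2 + (2 + h) = h)
(-32 + f(n(-2)))*49 = (-32 + 1/(-2))*49 = (-32 - ½)*49 = -65/2*49 = -3185/2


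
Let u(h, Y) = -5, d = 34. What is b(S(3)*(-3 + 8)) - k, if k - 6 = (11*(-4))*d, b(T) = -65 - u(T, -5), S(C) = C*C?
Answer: 1430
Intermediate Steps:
S(C) = C²
b(T) = -60 (b(T) = -65 - 1*(-5) = -65 + 5 = -60)
k = -1490 (k = 6 + (11*(-4))*34 = 6 - 44*34 = 6 - 1496 = -1490)
b(S(3)*(-3 + 8)) - k = -60 - 1*(-1490) = -60 + 1490 = 1430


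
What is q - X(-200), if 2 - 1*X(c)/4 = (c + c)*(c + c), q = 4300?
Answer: 644292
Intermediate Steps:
X(c) = 8 - 16*c² (X(c) = 8 - 4*(c + c)*(c + c) = 8 - 4*2*c*2*c = 8 - 16*c²)
q - X(-200) = 4300 - (8 - 16*(-200)²) = 4300 - (8 - 16*40000) = 4300 - (8 - 640000) = 4300 - 1*(-639992) = 4300 + 639992 = 644292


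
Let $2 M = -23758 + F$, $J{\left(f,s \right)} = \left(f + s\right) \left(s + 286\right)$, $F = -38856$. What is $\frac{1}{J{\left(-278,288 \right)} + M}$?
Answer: $- \frac{1}{25567} \approx -3.9113 \cdot 10^{-5}$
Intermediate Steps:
$J{\left(f,s \right)} = \left(286 + s\right) \left(f + s\right)$ ($J{\left(f,s \right)} = \left(f + s\right) \left(286 + s\right) = \left(286 + s\right) \left(f + s\right)$)
$M = -31307$ ($M = \frac{-23758 - 38856}{2} = \frac{1}{2} \left(-62614\right) = -31307$)
$\frac{1}{J{\left(-278,288 \right)} + M} = \frac{1}{\left(288^{2} + 286 \left(-278\right) + 286 \cdot 288 - 80064\right) - 31307} = \frac{1}{\left(82944 - 79508 + 82368 - 80064\right) - 31307} = \frac{1}{5740 - 31307} = \frac{1}{-25567} = - \frac{1}{25567}$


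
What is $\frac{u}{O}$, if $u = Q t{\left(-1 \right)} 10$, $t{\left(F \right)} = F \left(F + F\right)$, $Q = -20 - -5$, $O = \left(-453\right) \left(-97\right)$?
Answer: $- \frac{100}{14647} \approx -0.0068273$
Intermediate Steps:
$O = 43941$
$Q = -15$ ($Q = -20 + 5 = -15$)
$t{\left(F \right)} = 2 F^{2}$ ($t{\left(F \right)} = F 2 F = 2 F^{2}$)
$u = -300$ ($u = - 15 \cdot 2 \left(-1\right)^{2} \cdot 10 = - 15 \cdot 2 \cdot 1 \cdot 10 = \left(-15\right) 2 \cdot 10 = \left(-30\right) 10 = -300$)
$\frac{u}{O} = - \frac{300}{43941} = \left(-300\right) \frac{1}{43941} = - \frac{100}{14647}$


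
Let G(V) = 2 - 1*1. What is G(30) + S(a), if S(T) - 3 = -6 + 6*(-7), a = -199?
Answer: -44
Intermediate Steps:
S(T) = -45 (S(T) = 3 + (-6 + 6*(-7)) = 3 + (-6 - 42) = 3 - 48 = -45)
G(V) = 1 (G(V) = 2 - 1 = 1)
G(30) + S(a) = 1 - 45 = -44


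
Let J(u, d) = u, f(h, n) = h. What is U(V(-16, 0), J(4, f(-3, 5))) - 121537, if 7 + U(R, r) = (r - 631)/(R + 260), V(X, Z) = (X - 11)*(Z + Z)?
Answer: -31602067/260 ≈ -1.2155e+5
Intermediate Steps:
V(X, Z) = 2*Z*(-11 + X) (V(X, Z) = (-11 + X)*(2*Z) = 2*Z*(-11 + X))
U(R, r) = -7 + (-631 + r)/(260 + R) (U(R, r) = -7 + (r - 631)/(R + 260) = -7 + (-631 + r)/(260 + R))
U(V(-16, 0), J(4, f(-3, 5))) - 121537 = (-2451 + 4 - 14*0*(-11 - 16))/(260 + 2*0*(-11 - 16)) - 121537 = (-2451 + 4 - 14*0*(-27))/(260 + 2*0*(-27)) - 121537 = (-2451 + 4 - 7*0)/(260 + 0) - 121537 = (-2451 + 4 + 0)/260 - 121537 = (1/260)*(-2447) - 121537 = -2447/260 - 121537 = -31602067/260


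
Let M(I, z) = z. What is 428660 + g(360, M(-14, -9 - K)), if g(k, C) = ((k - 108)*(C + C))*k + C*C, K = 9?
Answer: -2836936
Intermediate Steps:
g(k, C) = C² + 2*C*k*(-108 + k) (g(k, C) = ((-108 + k)*(2*C))*k + C² = (2*C*(-108 + k))*k + C² = 2*C*k*(-108 + k) + C² = C² + 2*C*k*(-108 + k))
428660 + g(360, M(-14, -9 - K)) = 428660 + (-9 - 1*9)*((-9 - 1*9) - 216*360 + 2*360²) = 428660 + (-9 - 9)*((-9 - 9) - 77760 + 2*129600) = 428660 - 18*(-18 - 77760 + 259200) = 428660 - 18*181422 = 428660 - 3265596 = -2836936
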